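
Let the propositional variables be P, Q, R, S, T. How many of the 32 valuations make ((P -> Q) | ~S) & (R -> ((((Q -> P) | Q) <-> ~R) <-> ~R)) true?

Initial set: {(((P -> Q) | ~S) & (R -> ((((Q -> P) | Q) <-> ~R) <-> ~R)))}.
(((P -> Q) | ~S) & (R -> ((((Q -> P) | Q) <-> ~R) <-> ~R))): α-rule — add ((P -> Q) | ~S), (R -> ((((Q -> P) | Q) <-> ~R) <-> ~R)).
((P -> Q) | ~S): β-rule — branch into (P -> Q)  //  ~S.
  branch 1 (add (P -> Q)):
    (R -> ((((Q -> P) | Q) <-> ~R) <-> ~R)): β-rule — branch into ~R  //  ((((Q -> P) | Q) <-> ~R) <-> ~R).
      branch 1.1 (add ~R):
        (P -> Q): β-rule — branch into ~P  //  Q.
          branch 1.1.1 (add ~P):
            ○ open, literals {P=0, R=0}.
          branch 1.1.2 (add Q):
            ○ open, literals {Q=1, R=0}.
      branch 1.2 (add ((((Q -> P) | Q) <-> ~R) <-> ~R)):
        (P -> Q): β-rule — branch into ~P  //  Q.
          branch 1.2.1 (add ~P):
            ((((Q -> P) | Q) <-> ~R) <-> ~R): β-rule — branch into (((Q -> P) | Q) <-> ~R), ~R  //  ~(((Q -> P) | Q) <-> ~R), ~~R.
              branch 1.2.1.1 (add (((Q -> P) | Q) <-> ~R), ~R):
                (((Q -> P) | Q) <-> ~R): β-rule — branch into ((Q -> P) | Q), ~R  //  ~((Q -> P) | Q), ~~R.
                  branch 1.2.1.1.1 (add ((Q -> P) | Q), ~R):
                    ((Q -> P) | Q): β-rule — branch into (Q -> P)  //  Q.
                      branch 1.2.1.1.1.1 (add (Q -> P)):
                        (Q -> P): β-rule — branch into ~Q  //  P.
                          branch 1.2.1.1.1.1.1 (add ~Q):
                            ○ open, literals {P=0, Q=0, R=0}.
                          branch 1.2.1.1.1.1.2 (add P):
                            × closes — contains both P and ~P.
                      branch 1.2.1.1.1.2 (add Q):
                        ○ open, literals {P=0, Q=1, R=0}.
                  branch 1.2.1.1.2 (add ~((Q -> P) | Q), ~~R):
                    × closes — contains both R and ~R.
              branch 1.2.1.2 (add ~(((Q -> P) | Q) <-> ~R), ~~R):
                ~(((Q -> P) | Q) <-> ~R): β-rule — branch into ((Q -> P) | Q), ~~R  //  ~((Q -> P) | Q), ~R.
                  branch 1.2.1.2.1 (add ((Q -> P) | Q), ~~R):
                    ((Q -> P) | Q): β-rule — branch into (Q -> P)  //  Q.
                      branch 1.2.1.2.1.1 (add (Q -> P)):
                        (Q -> P): β-rule — branch into ~Q  //  P.
                          branch 1.2.1.2.1.1.1 (add ~Q):
                            ○ open, literals {P=0, Q=0, R=1}.
                          branch 1.2.1.2.1.1.2 (add P):
                            × closes — contains both P and ~P.
                      branch 1.2.1.2.1.2 (add Q):
                        ○ open, literals {P=0, Q=1, R=1}.
                  branch 1.2.1.2.2 (add ~((Q -> P) | Q), ~R):
                    × closes — contains both R and ~R.
          branch 1.2.2 (add Q):
            ((((Q -> P) | Q) <-> ~R) <-> ~R): β-rule — branch into (((Q -> P) | Q) <-> ~R), ~R  //  ~(((Q -> P) | Q) <-> ~R), ~~R.
              branch 1.2.2.1 (add (((Q -> P) | Q) <-> ~R), ~R):
                (((Q -> P) | Q) <-> ~R): β-rule — branch into ((Q -> P) | Q), ~R  //  ~((Q -> P) | Q), ~~R.
                  branch 1.2.2.1.1 (add ((Q -> P) | Q), ~R):
                    ((Q -> P) | Q): β-rule — branch into (Q -> P)  //  Q.
                      branch 1.2.2.1.1.1 (add (Q -> P)):
                        (Q -> P): β-rule — branch into ~Q  //  P.
                          branch 1.2.2.1.1.1.1 (add ~Q):
                            × closes — contains both Q and ~Q.
                          branch 1.2.2.1.1.1.2 (add P):
                            ○ open, literals {P=1, Q=1, R=0}.
                      branch 1.2.2.1.1.2 (add Q):
                        ○ open, literals {Q=1, R=0}.
                  branch 1.2.2.1.2 (add ~((Q -> P) | Q), ~~R):
                    × closes — contains both R and ~R.
              branch 1.2.2.2 (add ~(((Q -> P) | Q) <-> ~R), ~~R):
                ~(((Q -> P) | Q) <-> ~R): β-rule — branch into ((Q -> P) | Q), ~~R  //  ~((Q -> P) | Q), ~R.
                  branch 1.2.2.2.1 (add ((Q -> P) | Q), ~~R):
                    ((Q -> P) | Q): β-rule — branch into (Q -> P)  //  Q.
                      branch 1.2.2.2.1.1 (add (Q -> P)):
                        (Q -> P): β-rule — branch into ~Q  //  P.
                          branch 1.2.2.2.1.1.1 (add ~Q):
                            × closes — contains both Q and ~Q.
                          branch 1.2.2.2.1.1.2 (add P):
                            ○ open, literals {P=1, Q=1, R=1}.
                      branch 1.2.2.2.1.2 (add Q):
                        ○ open, literals {Q=1, R=1}.
                  branch 1.2.2.2.2 (add ~((Q -> P) | Q), ~R):
                    × closes — contains both R and ~R.
  branch 2 (add ~S):
    (R -> ((((Q -> P) | Q) <-> ~R) <-> ~R)): β-rule — branch into ~R  //  ((((Q -> P) | Q) <-> ~R) <-> ~R).
      branch 2.1 (add ~R):
        ○ open, literals {R=0, S=0}.
      branch 2.2 (add ((((Q -> P) | Q) <-> ~R) <-> ~R)):
        ((((Q -> P) | Q) <-> ~R) <-> ~R): β-rule — branch into (((Q -> P) | Q) <-> ~R), ~R  //  ~(((Q -> P) | Q) <-> ~R), ~~R.
          branch 2.2.1 (add (((Q -> P) | Q) <-> ~R), ~R):
            (((Q -> P) | Q) <-> ~R): β-rule — branch into ((Q -> P) | Q), ~R  //  ~((Q -> P) | Q), ~~R.
              branch 2.2.1.1 (add ((Q -> P) | Q), ~R):
                ((Q -> P) | Q): β-rule — branch into (Q -> P)  //  Q.
                  branch 2.2.1.1.1 (add (Q -> P)):
                    (Q -> P): β-rule — branch into ~Q  //  P.
                      branch 2.2.1.1.1.1 (add ~Q):
                        ○ open, literals {Q=0, R=0, S=0}.
                      branch 2.2.1.1.1.2 (add P):
                        ○ open, literals {P=1, R=0, S=0}.
                  branch 2.2.1.1.2 (add Q):
                    ○ open, literals {Q=1, R=0, S=0}.
              branch 2.2.1.2 (add ~((Q -> P) | Q), ~~R):
                × closes — contains both R and ~R.
          branch 2.2.2 (add ~(((Q -> P) | Q) <-> ~R), ~~R):
            ~(((Q -> P) | Q) <-> ~R): β-rule — branch into ((Q -> P) | Q), ~~R  //  ~((Q -> P) | Q), ~R.
              branch 2.2.2.1 (add ((Q -> P) | Q), ~~R):
                ((Q -> P) | Q): β-rule — branch into (Q -> P)  //  Q.
                  branch 2.2.2.1.1 (add (Q -> P)):
                    (Q -> P): β-rule — branch into ~Q  //  P.
                      branch 2.2.2.1.1.1 (add ~Q):
                        ○ open, literals {Q=0, R=1, S=0}.
                      branch 2.2.2.1.1.2 (add P):
                        ○ open, literals {P=1, R=1, S=0}.
                  branch 2.2.2.1.2 (add Q):
                    ○ open, literals {Q=1, R=1, S=0}.
              branch 2.2.2.2 (add ~((Q -> P) | Q), ~R):
                × closes — contains both R and ~R.
10 branches closed, 17 open.
Each open branch fixes some atoms; the unmentioned ones are free. Counting distinct full assignments: branch {P=0, R=0} (Q, S, T) contributes 8 new; branch {Q=1, R=0} (P, S, T) contributes 4 new; branch {P=0, Q=0, R=0} (S, T) contributes 0 new; branch {P=0, Q=1, R=0} (S, T) contributes 0 new; branch {P=0, Q=0, R=1} (S, T) contributes 4 new; branch {P=0, Q=1, R=1} (S, T) contributes 4 new; branch {P=1, Q=1, R=0} (S, T) contributes 0 new; branch {Q=1, R=0} (P, S, T) contributes 0 new; branch {P=1, Q=1, R=1} (S, T) contributes 4 new; branch {Q=1, R=1} (P, S, T) contributes 0 new; branch {R=0, S=0} (P, Q, T) contributes 2 new; branch {Q=0, R=0, S=0} (P, T) contributes 0 new; branch {P=1, R=0, S=0} (Q, T) contributes 0 new; branch {Q=1, R=0, S=0} (P, T) contributes 0 new; branch {Q=0, R=1, S=0} (P, T) contributes 2 new; branch {P=1, R=1, S=0} (Q, T) contributes 0 new; branch {Q=1, R=1, S=0} (P, T) contributes 0 new. Total: 28.

28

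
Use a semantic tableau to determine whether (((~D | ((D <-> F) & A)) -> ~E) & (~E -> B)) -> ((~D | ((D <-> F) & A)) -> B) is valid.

Valid

Assume the negation and expand:
Initial set: {~((((~D | ((D <-> F) & A)) -> ~E) & (~E -> B)) -> ((~D | ((D <-> F) & A)) -> B))}.
~((((~D | ((D <-> F) & A)) -> ~E) & (~E -> B)) -> ((~D | ((D <-> F) & A)) -> B)): α-rule — add (((~D | ((D <-> F) & A)) -> ~E) & (~E -> B)), ~((~D | ((D <-> F) & A)) -> B).
(((~D | ((D <-> F) & A)) -> ~E) & (~E -> B)): α-rule — add ((~D | ((D <-> F) & A)) -> ~E), (~E -> B).
~((~D | ((D <-> F) & A)) -> B): α-rule — add (~D | ((D <-> F) & A)), ~B.
((~D | ((D <-> F) & A)) -> ~E): β-rule — branch into ~(~D | ((D <-> F) & A))  //  ~E.
  branch 1 (add ~(~D | ((D <-> F) & A))):
    ~(~D | ((D <-> F) & A)): α-rule — add ~~D, ~((D <-> F) & A).
    (~E -> B): β-rule — branch into ~~E  //  B.
      branch 1.1 (add ~~E):
        (~D | ((D <-> F) & A)): β-rule — branch into ~D  //  ((D <-> F) & A).
          branch 1.1.1 (add ~D):
            × closes — contains both D and ~D.
          branch 1.1.2 (add ((D <-> F) & A)):
            ((D <-> F) & A): α-rule — add (D <-> F), A.
            ~((D <-> F) & A): β-rule — branch into ~(D <-> F)  //  ~A.
              branch 1.1.2.1 (add ~(D <-> F)):
                (D <-> F): β-rule — branch into D, F  //  ~D, ~F.
                  branch 1.1.2.1.1 (add D, F):
                    ~(D <-> F): β-rule — branch into D, ~F  //  ~D, F.
                      branch 1.1.2.1.1.1 (add D, ~F):
                        × closes — contains both F and ~F.
                      branch 1.1.2.1.1.2 (add ~D, F):
                        × closes — contains both D and ~D.
                  branch 1.1.2.1.2 (add ~D, ~F):
                    × closes — contains both D and ~D.
              branch 1.1.2.2 (add ~A):
                × closes — contains both A and ~A.
      branch 1.2 (add B):
        × closes — contains both B and ~B.
  branch 2 (add ~E):
    (~E -> B): β-rule — branch into ~~E  //  B.
      branch 2.1 (add ~~E):
        × closes — contains both E and ~E.
      branch 2.2 (add B):
        × closes — contains both B and ~B.
All 8 branches close.
Every branch closed, so the negation is unsatisfiable and the formula is valid.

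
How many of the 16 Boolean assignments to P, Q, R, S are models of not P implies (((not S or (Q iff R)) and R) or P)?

Initial set: {(not P implies (((not S or (Q iff R)) and R) or P))}.
(not P implies (((not S or (Q iff R)) and R) or P)): β-rule — branch into not not P  //  (((not S or (Q iff R)) and R) or P).
  branch 1 (add not not P):
    ○ open, literals {P=true}.
  branch 2 (add (((not S or (Q iff R)) and R) or P)):
    (((not S or (Q iff R)) and R) or P): β-rule — branch into ((not S or (Q iff R)) and R)  //  P.
      branch 2.1 (add ((not S or (Q iff R)) and R)):
        ((not S or (Q iff R)) and R): α-rule — add (not S or (Q iff R)), R.
        (not S or (Q iff R)): β-rule — branch into not S  //  (Q iff R).
          branch 2.1.1 (add not S):
            ○ open, literals {R=true, S=false}.
          branch 2.1.2 (add (Q iff R)):
            (Q iff R): β-rule — branch into Q, R  //  not Q, not R.
              branch 2.1.2.1 (add Q, R):
                ○ open, literals {Q=true, R=true}.
              branch 2.1.2.2 (add not Q, not R):
                × closes — contains both R and not R.
      branch 2.2 (add P):
        ○ open, literals {P=true}.
1 branch closed, 4 open.
Each open branch fixes some atoms; the unmentioned ones are free. Counting distinct full assignments: branch {P=true} (Q, R, S) contributes 8 new; branch {R=true, S=false} (P, Q) contributes 2 new; branch {Q=true, R=true} (P, S) contributes 1 new; branch {P=true} (Q, R, S) contributes 0 new. Total: 11.

11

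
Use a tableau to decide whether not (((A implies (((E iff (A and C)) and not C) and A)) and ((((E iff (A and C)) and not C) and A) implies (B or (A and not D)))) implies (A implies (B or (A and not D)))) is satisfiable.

Initial set: {not (((A implies (((E iff (A and C)) and not C) and A)) and ((((E iff (A and C)) and not C) and A) implies (B or (A and not D)))) implies (A implies (B or (A and not D))))}.
not (((A implies (((E iff (A and C)) and not C) and A)) and ((((E iff (A and C)) and not C) and A) implies (B or (A and not D)))) implies (A implies (B or (A and not D)))): α-rule — add ((A implies (((E iff (A and C)) and not C) and A)) and ((((E iff (A and C)) and not C) and A) implies (B or (A and not D)))), not (A implies (B or (A and not D))).
((A implies (((E iff (A and C)) and not C) and A)) and ((((E iff (A and C)) and not C) and A) implies (B or (A and not D)))): α-rule — add (A implies (((E iff (A and C)) and not C) and A)), ((((E iff (A and C)) and not C) and A) implies (B or (A and not D))).
not (A implies (B or (A and not D))): α-rule — add A, not (B or (A and not D)).
not (B or (A and not D)): α-rule — add not B, not (A and not D).
(A implies (((E iff (A and C)) and not C) and A)): β-rule — branch into not A  //  (((E iff (A and C)) and not C) and A).
  branch 1 (add not A):
    × closes — contains both A and not A.
  branch 2 (add (((E iff (A and C)) and not C) and A)):
    (((E iff (A and C)) and not C) and A): α-rule — add ((E iff (A and C)) and not C), A.
    ((E iff (A and C)) and not C): α-rule — add (E iff (A and C)), not C.
    ((((E iff (A and C)) and not C) and A) implies (B or (A and not D))): β-rule — branch into not (((E iff (A and C)) and not C) and A)  //  (B or (A and not D)).
      branch 2.1 (add not (((E iff (A and C)) and not C) and A)):
        not (A and not D): β-rule — branch into not A  //  not not D.
          branch 2.1.1 (add not A):
            × closes — contains both A and not A.
          branch 2.1.2 (add not not D):
            (E iff (A and C)): β-rule — branch into E, (A and C)  //  not E, not (A and C).
              branch 2.1.2.1 (add E, (A and C)):
                (A and C): α-rule — add A, C.
                × closes — contains both C and not C.
              branch 2.1.2.2 (add not E, not (A and C)):
                not (((E iff (A and C)) and not C) and A): β-rule — branch into not ((E iff (A and C)) and not C)  //  not A.
                  branch 2.1.2.2.1 (add not ((E iff (A and C)) and not C)):
                    not (A and C): β-rule — branch into not A  //  not C.
                      branch 2.1.2.2.1.1 (add not A):
                        × closes — contains both A and not A.
                      branch 2.1.2.2.1.2 (add not C):
                        not ((E iff (A and C)) and not C): β-rule — branch into not (E iff (A and C))  //  not not C.
                          branch 2.1.2.2.1.2.1 (add not (E iff (A and C))):
                            not (E iff (A and C)): β-rule — branch into E, not (A and C)  //  not E, (A and C).
                              branch 2.1.2.2.1.2.1.1 (add E, not (A and C)):
                                × closes — contains both E and not E.
                              branch 2.1.2.2.1.2.1.2 (add not E, (A and C)):
                                (A and C): α-rule — add A, C.
                                × closes — contains both C and not C.
                          branch 2.1.2.2.1.2.2 (add not not C):
                            × closes — contains both C and not C.
                  branch 2.1.2.2.2 (add not A):
                    × closes — contains both A and not A.
      branch 2.2 (add (B or (A and not D))):
        not (A and not D): β-rule — branch into not A  //  not not D.
          branch 2.2.1 (add not A):
            × closes — contains both A and not A.
          branch 2.2.2 (add not not D):
            (E iff (A and C)): β-rule — branch into E, (A and C)  //  not E, not (A and C).
              branch 2.2.2.1 (add E, (A and C)):
                (A and C): α-rule — add A, C.
                × closes — contains both C and not C.
              branch 2.2.2.2 (add not E, not (A and C)):
                (B or (A and not D)): β-rule — branch into B  //  (A and not D).
                  branch 2.2.2.2.1 (add B):
                    × closes — contains both B and not B.
                  branch 2.2.2.2.2 (add (A and not D)):
                    (A and not D): α-rule — add A, not D.
                    × closes — contains both D and not D.
All 12 branches close.
Every branch closed; the formula is unsatisfiable.

Unsatisfiable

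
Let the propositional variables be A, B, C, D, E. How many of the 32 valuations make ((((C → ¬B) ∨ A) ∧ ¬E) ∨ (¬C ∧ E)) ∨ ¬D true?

27

Initial set: {(((((C → ¬B) ∨ A) ∧ ¬E) ∨ (¬C ∧ E)) ∨ ¬D)}.
(((((C → ¬B) ∨ A) ∧ ¬E) ∨ (¬C ∧ E)) ∨ ¬D): β-rule — branch into ((((C → ¬B) ∨ A) ∧ ¬E) ∨ (¬C ∧ E))  //  ¬D.
  branch 1 (add ((((C → ¬B) ∨ A) ∧ ¬E) ∨ (¬C ∧ E))):
    ((((C → ¬B) ∨ A) ∧ ¬E) ∨ (¬C ∧ E)): β-rule — branch into (((C → ¬B) ∨ A) ∧ ¬E)  //  (¬C ∧ E).
      branch 1.1 (add (((C → ¬B) ∨ A) ∧ ¬E)):
        (((C → ¬B) ∨ A) ∧ ¬E): α-rule — add ((C → ¬B) ∨ A), ¬E.
        ((C → ¬B) ∨ A): β-rule — branch into (C → ¬B)  //  A.
          branch 1.1.1 (add (C → ¬B)):
            (C → ¬B): β-rule — branch into ¬C  //  ¬B.
              branch 1.1.1.1 (add ¬C):
                ○ open, literals {C=F, E=F}.
              branch 1.1.1.2 (add ¬B):
                ○ open, literals {B=F, E=F}.
          branch 1.1.2 (add A):
            ○ open, literals {A=T, E=F}.
      branch 1.2 (add (¬C ∧ E)):
        (¬C ∧ E): α-rule — add ¬C, E.
        ○ open, literals {C=F, E=T}.
  branch 2 (add ¬D):
    ○ open, literals {D=F}.
0 branches closed, 5 open.
Each open branch fixes some atoms; the unmentioned ones are free. Counting distinct full assignments: branch {C=F, E=F} (A, B, D) contributes 8 new; branch {B=F, E=F} (A, C, D) contributes 4 new; branch {A=T, E=F} (B, C, D) contributes 2 new; branch {C=F, E=T} (A, B, D) contributes 8 new; branch {D=F} (A, B, C, E) contributes 5 new. Total: 27.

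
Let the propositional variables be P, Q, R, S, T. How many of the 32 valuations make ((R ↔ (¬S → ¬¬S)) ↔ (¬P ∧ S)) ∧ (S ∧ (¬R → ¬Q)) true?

6

Initial set: {(((R ↔ (¬S → ¬¬S)) ↔ (¬P ∧ S)) ∧ (S ∧ (¬R → ¬Q)))}.
(((R ↔ (¬S → ¬¬S)) ↔ (¬P ∧ S)) ∧ (S ∧ (¬R → ¬Q))): α-rule — add ((R ↔ (¬S → ¬¬S)) ↔ (¬P ∧ S)), (S ∧ (¬R → ¬Q)).
(S ∧ (¬R → ¬Q)): α-rule — add S, (¬R → ¬Q).
((R ↔ (¬S → ¬¬S)) ↔ (¬P ∧ S)): β-rule — branch into (R ↔ (¬S → ¬¬S)), (¬P ∧ S)  //  ¬(R ↔ (¬S → ¬¬S)), ¬(¬P ∧ S).
  branch 1 (add (R ↔ (¬S → ¬¬S)), (¬P ∧ S)):
    (¬P ∧ S): α-rule — add ¬P, S.
    (¬R → ¬Q): β-rule — branch into ¬¬R  //  ¬Q.
      branch 1.1 (add ¬¬R):
        (R ↔ (¬S → ¬¬S)): β-rule — branch into R, (¬S → ¬¬S)  //  ¬R, ¬(¬S → ¬¬S).
          branch 1.1.1 (add R, (¬S → ¬¬S)):
            (¬S → ¬¬S): β-rule — branch into ¬¬S  //  ¬¬S.
              branch 1.1.1.1 (add ¬¬S):
                ○ open, literals {P=F, R=T, S=T}.
              branch 1.1.1.2 (add ¬¬S):
                ¬¬S: drop double negation, giving S.
                ○ open, literals {P=F, R=T, S=T}.
          branch 1.1.2 (add ¬R, ¬(¬S → ¬¬S)):
            × closes — contains both R and ¬R.
      branch 1.2 (add ¬Q):
        (R ↔ (¬S → ¬¬S)): β-rule — branch into R, (¬S → ¬¬S)  //  ¬R, ¬(¬S → ¬¬S).
          branch 1.2.1 (add R, (¬S → ¬¬S)):
            (¬S → ¬¬S): β-rule — branch into ¬¬S  //  ¬¬S.
              branch 1.2.1.1 (add ¬¬S):
                ○ open, literals {P=F, Q=F, R=T, S=T}.
              branch 1.2.1.2 (add ¬¬S):
                ¬¬S: drop double negation, giving S.
                ○ open, literals {P=F, Q=F, R=T, S=T}.
          branch 1.2.2 (add ¬R, ¬(¬S → ¬¬S)):
            ¬(¬S → ¬¬S): α-rule — add ¬S, ¬¬¬S.
            × closes — contains both S and ¬S.
  branch 2 (add ¬(R ↔ (¬S → ¬¬S)), ¬(¬P ∧ S)):
    (¬R → ¬Q): β-rule — branch into ¬¬R  //  ¬Q.
      branch 2.1 (add ¬¬R):
        ¬(R ↔ (¬S → ¬¬S)): β-rule — branch into R, ¬(¬S → ¬¬S)  //  ¬R, (¬S → ¬¬S).
          branch 2.1.1 (add R, ¬(¬S → ¬¬S)):
            ¬(¬S → ¬¬S): α-rule — add ¬S, ¬¬¬S.
            × closes — contains both S and ¬S.
          branch 2.1.2 (add ¬R, (¬S → ¬¬S)):
            × closes — contains both R and ¬R.
      branch 2.2 (add ¬Q):
        ¬(R ↔ (¬S → ¬¬S)): β-rule — branch into R, ¬(¬S → ¬¬S)  //  ¬R, (¬S → ¬¬S).
          branch 2.2.1 (add R, ¬(¬S → ¬¬S)):
            ¬(¬S → ¬¬S): α-rule — add ¬S, ¬¬¬S.
            × closes — contains both S and ¬S.
          branch 2.2.2 (add ¬R, (¬S → ¬¬S)):
            ¬(¬P ∧ S): β-rule — branch into ¬¬P  //  ¬S.
              branch 2.2.2.1 (add ¬¬P):
                (¬S → ¬¬S): β-rule — branch into ¬¬S  //  ¬¬S.
                  branch 2.2.2.1.1 (add ¬¬S):
                    ○ open, literals {P=T, Q=F, R=F, S=T}.
                  branch 2.2.2.1.2 (add ¬¬S):
                    ¬¬S: drop double negation, giving S.
                    ○ open, literals {P=T, Q=F, R=F, S=T}.
              branch 2.2.2.2 (add ¬S):
                × closes — contains both S and ¬S.
6 branches closed, 6 open.
Each open branch fixes some atoms; the unmentioned ones are free. Counting distinct full assignments: branch {P=F, R=T, S=T} (Q, T) contributes 4 new; branch {P=F, R=T, S=T} (Q, T) contributes 0 new; branch {P=F, Q=F, R=T, S=T} (T) contributes 0 new; branch {P=F, Q=F, R=T, S=T} (T) contributes 0 new; branch {P=T, Q=F, R=F, S=T} (T) contributes 2 new; branch {P=T, Q=F, R=F, S=T} (T) contributes 0 new. Total: 6.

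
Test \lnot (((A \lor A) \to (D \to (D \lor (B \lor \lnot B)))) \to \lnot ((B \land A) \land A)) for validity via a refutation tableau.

Not valid

Assume the negation and expand:
Initial set: {F \lnot (((A \lor A) \to (D \to (D \lor (B \lor \lnot B)))) \to \lnot ((B \land A) \land A))}.
F \lnot (((A \lor A) \to (D \to (D \lor (B \lor \lnot B)))) \to \lnot ((B \land A) \land A)): β-rule — branch into F ((A \lor A) \to (D \to (D \lor (B \lor \lnot B))))  //  T \lnot ((B \land A) \land A).
  branch 1 (add F ((A \lor A) \to (D \to (D \lor (B \lor \lnot B))))):
    F ((A \lor A) \to (D \to (D \lor (B \lor \lnot B)))): α-rule — add T (A \lor A), F (D \to (D \lor (B \lor \lnot B))).
    F (D \to (D \lor (B \lor \lnot B))): α-rule — add T D, F (D \lor (B \lor \lnot B)).
    F (D \lor (B \lor \lnot B)): α-rule — add F D, F (B \lor \lnot B).
    × closes — contains both D and \lnot D.
  branch 2 (add T \lnot ((B \land A) \land A)):
    T \lnot ((B \land A) \land A): β-rule — branch into F (B \land A)  //  F A.
      branch 2.1 (add F (B \land A)):
        F (B \land A): β-rule — branch into F B  //  F A.
          branch 2.1.1 (add F B):
            ○ open, literals {B=false}.
          branch 2.1.2 (add F A):
            ○ open, literals {A=false}.
      branch 2.2 (add F A):
        ○ open, literals {A=false}.
1 branch closed, 3 open.
An open branch gives a countermodel: B=false (unmentioned atoms arbitrary); under it the original formula is false.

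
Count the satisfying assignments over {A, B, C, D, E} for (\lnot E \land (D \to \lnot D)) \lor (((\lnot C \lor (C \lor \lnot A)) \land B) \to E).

28

Initial set: {((\lnot E \land (D \to \lnot D)) \lor (((\lnot C \lor (C \lor \lnot A)) \land B) \to E))}.
((\lnot E \land (D \to \lnot D)) \lor (((\lnot C \lor (C \lor \lnot A)) \land B) \to E)): β-rule — branch into (\lnot E \land (D \to \lnot D))  //  (((\lnot C \lor (C \lor \lnot A)) \land B) \to E).
  branch 1 (add (\lnot E \land (D \to \lnot D))):
    (\lnot E \land (D \to \lnot D)): α-rule — add \lnot E, (D \to \lnot D).
    (D \to \lnot D): β-rule — branch into \lnot D  //  \lnot D.
      branch 1.1 (add \lnot D):
        ○ open, literals {D=false, E=false}.
      branch 1.2 (add \lnot D):
        ○ open, literals {D=false, E=false}.
  branch 2 (add (((\lnot C \lor (C \lor \lnot A)) \land B) \to E)):
    (((\lnot C \lor (C \lor \lnot A)) \land B) \to E): β-rule — branch into \lnot ((\lnot C \lor (C \lor \lnot A)) \land B)  //  E.
      branch 2.1 (add \lnot ((\lnot C \lor (C \lor \lnot A)) \land B)):
        \lnot ((\lnot C \lor (C \lor \lnot A)) \land B): β-rule — branch into \lnot (\lnot C \lor (C \lor \lnot A))  //  \lnot B.
          branch 2.1.1 (add \lnot (\lnot C \lor (C \lor \lnot A))):
            \lnot (\lnot C \lor (C \lor \lnot A)): α-rule — add \lnot \lnot C, \lnot (C \lor \lnot A).
            \lnot (C \lor \lnot A): α-rule — add \lnot C, \lnot \lnot A.
            × closes — contains both C and \lnot C.
          branch 2.1.2 (add \lnot B):
            ○ open, literals {B=false}.
      branch 2.2 (add E):
        ○ open, literals {E=true}.
1 branch closed, 4 open.
Each open branch fixes some atoms; the unmentioned ones are free. Counting distinct full assignments: branch {D=false, E=false} (A, B, C) contributes 8 new; branch {D=false, E=false} (A, B, C) contributes 0 new; branch {B=false} (A, C, D, E) contributes 12 new; branch {E=true} (A, B, C, D) contributes 8 new. Total: 28.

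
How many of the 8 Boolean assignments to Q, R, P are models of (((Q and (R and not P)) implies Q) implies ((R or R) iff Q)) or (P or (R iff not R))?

Initial set: {((((Q and (R and not P)) implies Q) implies ((R or R) iff Q)) or (P or (R iff not R)))}.
((((Q and (R and not P)) implies Q) implies ((R or R) iff Q)) or (P or (R iff not R))): β-rule — branch into (((Q and (R and not P)) implies Q) implies ((R or R) iff Q))  //  (P or (R iff not R)).
  branch 1 (add (((Q and (R and not P)) implies Q) implies ((R or R) iff Q))):
    (((Q and (R and not P)) implies Q) implies ((R or R) iff Q)): β-rule — branch into not ((Q and (R and not P)) implies Q)  //  ((R or R) iff Q).
      branch 1.1 (add not ((Q and (R and not P)) implies Q)):
        not ((Q and (R and not P)) implies Q): α-rule — add (Q and (R and not P)), not Q.
        (Q and (R and not P)): α-rule — add Q, (R and not P).
        × closes — contains both Q and not Q.
      branch 1.2 (add ((R or R) iff Q)):
        ((R or R) iff Q): β-rule — branch into (R or R), Q  //  not (R or R), not Q.
          branch 1.2.1 (add (R or R), Q):
            (R or R): β-rule — branch into R  //  R.
              branch 1.2.1.1 (add R):
                ○ open, literals {Q=T, R=T}.
              branch 1.2.1.2 (add R):
                ○ open, literals {Q=T, R=T}.
          branch 1.2.2 (add not (R or R), not Q):
            not (R or R): α-rule — add not R, not R.
            ○ open, literals {Q=F, R=F}.
  branch 2 (add (P or (R iff not R))):
    (P or (R iff not R)): β-rule — branch into P  //  (R iff not R).
      branch 2.1 (add P):
        ○ open, literals {P=T}.
      branch 2.2 (add (R iff not R)):
        (R iff not R): β-rule — branch into R, not R  //  not R, not not R.
          branch 2.2.1 (add R, not R):
            × closes — contains both R and not R.
          branch 2.2.2 (add not R, not not R):
            × closes — contains both R and not R.
3 branches closed, 4 open.
Each open branch fixes some atoms; the unmentioned ones are free. Counting distinct full assignments: branch {Q=T, R=T} (P) contributes 2 new; branch {Q=T, R=T} (P) contributes 0 new; branch {Q=F, R=F} (P) contributes 2 new; branch {P=T} (Q, R) contributes 2 new. Total: 6.

6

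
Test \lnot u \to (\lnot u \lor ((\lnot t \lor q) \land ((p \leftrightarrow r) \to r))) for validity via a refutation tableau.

Valid

Assume the negation and expand:
Initial set: {F (\lnot u \to (\lnot u \lor ((\lnot t \lor q) \land ((p \leftrightarrow r) \to r))))}.
F (\lnot u \to (\lnot u \lor ((\lnot t \lor q) \land ((p \leftrightarrow r) \to r)))): α-rule — add T \lnot u, F (\lnot u \lor ((\lnot t \lor q) \land ((p \leftrightarrow r) \to r))).
F (\lnot u \lor ((\lnot t \lor q) \land ((p \leftrightarrow r) \to r))): α-rule — add F \lnot u, F ((\lnot t \lor q) \land ((p \leftrightarrow r) \to r)).
× closes — contains both u and \lnot u.
All 1 branch closes.
Every branch closed, so the negation is unsatisfiable and the formula is valid.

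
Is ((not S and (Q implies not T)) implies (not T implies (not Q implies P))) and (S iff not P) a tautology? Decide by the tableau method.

Assume the negation and expand:
Initial set: {not (((not S and (Q implies not T)) implies (not T implies (not Q implies P))) and (S iff not P))}.
not (((not S and (Q implies not T)) implies (not T implies (not Q implies P))) and (S iff not P)): β-rule — branch into not ((not S and (Q implies not T)) implies (not T implies (not Q implies P)))  //  not (S iff not P).
  branch 1 (add not ((not S and (Q implies not T)) implies (not T implies (not Q implies P)))):
    not ((not S and (Q implies not T)) implies (not T implies (not Q implies P))): α-rule — add (not S and (Q implies not T)), not (not T implies (not Q implies P)).
    (not S and (Q implies not T)): α-rule — add not S, (Q implies not T).
    not (not T implies (not Q implies P)): α-rule — add not T, not (not Q implies P).
    not (not Q implies P): α-rule — add not Q, not P.
    (Q implies not T): β-rule — branch into not Q  //  not T.
      branch 1.1 (add not Q):
        ○ open, literals {P=F, Q=F, S=F, T=F}.
      branch 1.2 (add not T):
        ○ open, literals {P=F, Q=F, S=F, T=F}.
  branch 2 (add not (S iff not P)):
    not (S iff not P): β-rule — branch into S, not not P  //  not S, not P.
      branch 2.1 (add S, not not P):
        ○ open, literals {P=T, S=T}.
      branch 2.2 (add not S, not P):
        ○ open, literals {P=F, S=F}.
0 branches closed, 4 open.
An open branch gives a countermodel: P=F, Q=F, S=F, T=F (unmentioned atoms arbitrary); under it the original formula is false.

Not valid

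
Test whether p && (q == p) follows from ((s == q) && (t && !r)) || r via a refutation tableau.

No

Initial set: {(((s == q) && (t && !r)) || r); !(p && (q == p))}.
(((s == q) && (t && !r)) || r): β-rule — branch into ((s == q) && (t && !r))  //  r.
  branch 1 (add ((s == q) && (t && !r))):
    ((s == q) && (t && !r)): α-rule — add (s == q), (t && !r).
    (t && !r): α-rule — add t, !r.
    !(p && (q == p)): β-rule — branch into !p  //  !(q == p).
      branch 1.1 (add !p):
        (s == q): β-rule — branch into s, q  //  !s, !q.
          branch 1.1.1 (add s, q):
            ○ open, literals {p=0, q=1, r=0, s=1, t=1}.
          branch 1.1.2 (add !s, !q):
            ○ open, literals {p=0, q=0, r=0, s=0, t=1}.
      branch 1.2 (add !(q == p)):
        (s == q): β-rule — branch into s, q  //  !s, !q.
          branch 1.2.1 (add s, q):
            !(q == p): β-rule — branch into q, !p  //  !q, p.
              branch 1.2.1.1 (add q, !p):
                ○ open, literals {p=0, q=1, r=0, s=1, t=1}.
              branch 1.2.1.2 (add !q, p):
                × closes — contains both q and !q.
          branch 1.2.2 (add !s, !q):
            !(q == p): β-rule — branch into q, !p  //  !q, p.
              branch 1.2.2.1 (add q, !p):
                × closes — contains both q and !q.
              branch 1.2.2.2 (add !q, p):
                ○ open, literals {p=1, q=0, r=0, s=0, t=1}.
  branch 2 (add r):
    !(p && (q == p)): β-rule — branch into !p  //  !(q == p).
      branch 2.1 (add !p):
        ○ open, literals {p=0, r=1}.
      branch 2.2 (add !(q == p)):
        !(q == p): β-rule — branch into q, !p  //  !q, p.
          branch 2.2.1 (add q, !p):
            ○ open, literals {p=0, q=1, r=1}.
          branch 2.2.2 (add !q, p):
            ○ open, literals {p=1, q=0, r=1}.
2 branches closed, 7 open.
An open branch gives a countermodel: p=0, q=1, r=0, s=1, t=1 (unmentioned atoms arbitrary); the premises hold there but the conclusion fails.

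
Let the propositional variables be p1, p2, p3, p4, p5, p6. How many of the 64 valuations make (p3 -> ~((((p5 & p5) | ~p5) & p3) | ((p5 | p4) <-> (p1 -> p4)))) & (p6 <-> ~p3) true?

16

Initial set: {((p3 -> ~((((p5 & p5) | ~p5) & p3) | ((p5 | p4) <-> (p1 -> p4)))) & (p6 <-> ~p3))}.
((p3 -> ~((((p5 & p5) | ~p5) & p3) | ((p5 | p4) <-> (p1 -> p4)))) & (p6 <-> ~p3)): α-rule — add (p3 -> ~((((p5 & p5) | ~p5) & p3) | ((p5 | p4) <-> (p1 -> p4)))), (p6 <-> ~p3).
(p3 -> ~((((p5 & p5) | ~p5) & p3) | ((p5 | p4) <-> (p1 -> p4)))): β-rule — branch into ~p3  //  ~((((p5 & p5) | ~p5) & p3) | ((p5 | p4) <-> (p1 -> p4))).
  branch 1 (add ~p3):
    (p6 <-> ~p3): β-rule — branch into p6, ~p3  //  ~p6, ~~p3.
      branch 1.1 (add p6, ~p3):
        ○ open, literals {p3=F, p6=T}.
      branch 1.2 (add ~p6, ~~p3):
        × closes — contains both p3 and ~p3.
  branch 2 (add ~((((p5 & p5) | ~p5) & p3) | ((p5 | p4) <-> (p1 -> p4)))):
    ~((((p5 & p5) | ~p5) & p3) | ((p5 | p4) <-> (p1 -> p4))): α-rule — add ~(((p5 & p5) | ~p5) & p3), ~((p5 | p4) <-> (p1 -> p4)).
    (p6 <-> ~p3): β-rule — branch into p6, ~p3  //  ~p6, ~~p3.
      branch 2.1 (add p6, ~p3):
        ~(((p5 & p5) | ~p5) & p3): β-rule — branch into ~((p5 & p5) | ~p5)  //  ~p3.
          branch 2.1.1 (add ~((p5 & p5) | ~p5)):
            ~((p5 & p5) | ~p5): α-rule — add ~(p5 & p5), ~~p5.
            ~((p5 | p4) <-> (p1 -> p4)): β-rule — branch into (p5 | p4), ~(p1 -> p4)  //  ~(p5 | p4), (p1 -> p4).
              branch 2.1.1.1 (add (p5 | p4), ~(p1 -> p4)):
                ~(p1 -> p4): α-rule — add p1, ~p4.
                ~(p5 & p5): β-rule — branch into ~p5  //  ~p5.
                  branch 2.1.1.1.1 (add ~p5):
                    × closes — contains both p5 and ~p5.
                  branch 2.1.1.1.2 (add ~p5):
                    × closes — contains both p5 and ~p5.
              branch 2.1.1.2 (add ~(p5 | p4), (p1 -> p4)):
                ~(p5 | p4): α-rule — add ~p5, ~p4.
                × closes — contains both p5 and ~p5.
          branch 2.1.2 (add ~p3):
            ~((p5 | p4) <-> (p1 -> p4)): β-rule — branch into (p5 | p4), ~(p1 -> p4)  //  ~(p5 | p4), (p1 -> p4).
              branch 2.1.2.1 (add (p5 | p4), ~(p1 -> p4)):
                ~(p1 -> p4): α-rule — add p1, ~p4.
                (p5 | p4): β-rule — branch into p5  //  p4.
                  branch 2.1.2.1.1 (add p5):
                    ○ open, literals {p1=T, p3=F, p4=F, p5=T, p6=T}.
                  branch 2.1.2.1.2 (add p4):
                    × closes — contains both p4 and ~p4.
              branch 2.1.2.2 (add ~(p5 | p4), (p1 -> p4)):
                ~(p5 | p4): α-rule — add ~p5, ~p4.
                (p1 -> p4): β-rule — branch into ~p1  //  p4.
                  branch 2.1.2.2.1 (add ~p1):
                    ○ open, literals {p1=F, p3=F, p4=F, p5=F, p6=T}.
                  branch 2.1.2.2.2 (add p4):
                    × closes — contains both p4 and ~p4.
      branch 2.2 (add ~p6, ~~p3):
        ~(((p5 & p5) | ~p5) & p3): β-rule — branch into ~((p5 & p5) | ~p5)  //  ~p3.
          branch 2.2.1 (add ~((p5 & p5) | ~p5)):
            ~((p5 & p5) | ~p5): α-rule — add ~(p5 & p5), ~~p5.
            ~((p5 | p4) <-> (p1 -> p4)): β-rule — branch into (p5 | p4), ~(p1 -> p4)  //  ~(p5 | p4), (p1 -> p4).
              branch 2.2.1.1 (add (p5 | p4), ~(p1 -> p4)):
                ~(p1 -> p4): α-rule — add p1, ~p4.
                ~(p5 & p5): β-rule — branch into ~p5  //  ~p5.
                  branch 2.2.1.1.1 (add ~p5):
                    × closes — contains both p5 and ~p5.
                  branch 2.2.1.1.2 (add ~p5):
                    × closes — contains both p5 and ~p5.
              branch 2.2.1.2 (add ~(p5 | p4), (p1 -> p4)):
                ~(p5 | p4): α-rule — add ~p5, ~p4.
                × closes — contains both p5 and ~p5.
          branch 2.2.2 (add ~p3):
            × closes — contains both p3 and ~p3.
10 branches closed, 3 open.
Each open branch fixes some atoms; the unmentioned ones are free. Counting distinct full assignments: branch {p3=F, p6=T} (p1, p2, p4, p5) contributes 16 new; branch {p1=T, p3=F, p4=F, p5=T, p6=T} (p2) contributes 0 new; branch {p1=F, p3=F, p4=F, p5=F, p6=T} (p2) contributes 0 new. Total: 16.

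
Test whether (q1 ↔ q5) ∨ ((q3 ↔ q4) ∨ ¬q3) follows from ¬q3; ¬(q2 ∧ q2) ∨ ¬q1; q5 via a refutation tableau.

Initial set: {T ¬q3; T (¬(q2 ∧ q2) ∨ ¬q1); T q5; F ((q1 ↔ q5) ∨ ((q3 ↔ q4) ∨ ¬q3))}.
F ((q1 ↔ q5) ∨ ((q3 ↔ q4) ∨ ¬q3)): α-rule — add F (q1 ↔ q5), F ((q3 ↔ q4) ∨ ¬q3).
F ((q3 ↔ q4) ∨ ¬q3): α-rule — add F (q3 ↔ q4), F ¬q3.
× closes — contains both q3 and ¬q3.
All 1 branch closes.
Every branch closed, so the premises entail the conclusion.

Yes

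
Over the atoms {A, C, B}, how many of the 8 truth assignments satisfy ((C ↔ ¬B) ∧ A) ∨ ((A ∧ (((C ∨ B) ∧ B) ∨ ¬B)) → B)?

7

Initial set: {(((C ↔ ¬B) ∧ A) ∨ ((A ∧ (((C ∨ B) ∧ B) ∨ ¬B)) → B))}.
(((C ↔ ¬B) ∧ A) ∨ ((A ∧ (((C ∨ B) ∧ B) ∨ ¬B)) → B)): β-rule — branch into ((C ↔ ¬B) ∧ A)  //  ((A ∧ (((C ∨ B) ∧ B) ∨ ¬B)) → B).
  branch 1 (add ((C ↔ ¬B) ∧ A)):
    ((C ↔ ¬B) ∧ A): α-rule — add (C ↔ ¬B), A.
    (C ↔ ¬B): β-rule — branch into C, ¬B  //  ¬C, ¬¬B.
      branch 1.1 (add C, ¬B):
        ○ open, literals {A=1, B=0, C=1}.
      branch 1.2 (add ¬C, ¬¬B):
        ○ open, literals {A=1, B=1, C=0}.
  branch 2 (add ((A ∧ (((C ∨ B) ∧ B) ∨ ¬B)) → B)):
    ((A ∧ (((C ∨ B) ∧ B) ∨ ¬B)) → B): β-rule — branch into ¬(A ∧ (((C ∨ B) ∧ B) ∨ ¬B))  //  B.
      branch 2.1 (add ¬(A ∧ (((C ∨ B) ∧ B) ∨ ¬B))):
        ¬(A ∧ (((C ∨ B) ∧ B) ∨ ¬B)): β-rule — branch into ¬A  //  ¬(((C ∨ B) ∧ B) ∨ ¬B).
          branch 2.1.1 (add ¬A):
            ○ open, literals {A=0}.
          branch 2.1.2 (add ¬(((C ∨ B) ∧ B) ∨ ¬B)):
            ¬(((C ∨ B) ∧ B) ∨ ¬B): α-rule — add ¬((C ∨ B) ∧ B), ¬¬B.
            ¬((C ∨ B) ∧ B): β-rule — branch into ¬(C ∨ B)  //  ¬B.
              branch 2.1.2.1 (add ¬(C ∨ B)):
                ¬(C ∨ B): α-rule — add ¬C, ¬B.
                × closes — contains both B and ¬B.
              branch 2.1.2.2 (add ¬B):
                × closes — contains both B and ¬B.
      branch 2.2 (add B):
        ○ open, literals {B=1}.
2 branches closed, 4 open.
Each open branch fixes some atoms; the unmentioned ones are free. Counting distinct full assignments: branch {A=1, B=0, C=1} (none free) contributes 1 new; branch {A=1, B=1, C=0} (none free) contributes 1 new; branch {A=0} (C, B) contributes 4 new; branch {B=1} (A, C) contributes 1 new. Total: 7.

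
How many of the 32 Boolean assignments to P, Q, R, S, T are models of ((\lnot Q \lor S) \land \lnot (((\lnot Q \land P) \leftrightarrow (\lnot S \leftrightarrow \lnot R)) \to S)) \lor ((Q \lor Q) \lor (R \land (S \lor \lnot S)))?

26

Initial set: {T (((\lnot Q \lor S) \land \lnot (((\lnot Q \land P) \leftrightarrow (\lnot S \leftrightarrow \lnot R)) \to S)) \lor ((Q \lor Q) \lor (R \land (S \lor \lnot S))))}.
T (((\lnot Q \lor S) \land \lnot (((\lnot Q \land P) \leftrightarrow (\lnot S \leftrightarrow \lnot R)) \to S)) \lor ((Q \lor Q) \lor (R \land (S \lor \lnot S)))): β-rule — branch into T ((\lnot Q \lor S) \land \lnot (((\lnot Q \land P) \leftrightarrow (\lnot S \leftrightarrow \lnot R)) \to S))  //  T ((Q \lor Q) \lor (R \land (S \lor \lnot S))).
  branch 1 (add T ((\lnot Q \lor S) \land \lnot (((\lnot Q \land P) \leftrightarrow (\lnot S \leftrightarrow \lnot R)) \to S))):
    T ((\lnot Q \lor S) \land \lnot (((\lnot Q \land P) \leftrightarrow (\lnot S \leftrightarrow \lnot R)) \to S)): α-rule — add T (\lnot Q \lor S), T \lnot (((\lnot Q \land P) \leftrightarrow (\lnot S \leftrightarrow \lnot R)) \to S).
    T \lnot (((\lnot Q \land P) \leftrightarrow (\lnot S \leftrightarrow \lnot R)) \to S): α-rule — add T ((\lnot Q \land P) \leftrightarrow (\lnot S \leftrightarrow \lnot R)), F S.
    T (\lnot Q \lor S): β-rule — branch into T \lnot Q  //  T S.
      branch 1.1 (add T \lnot Q):
        T ((\lnot Q \land P) \leftrightarrow (\lnot S \leftrightarrow \lnot R)): β-rule — branch into T (\lnot Q \land P), T (\lnot S \leftrightarrow \lnot R)  //  F (\lnot Q \land P), F (\lnot S \leftrightarrow \lnot R).
          branch 1.1.1 (add T (\lnot Q \land P), T (\lnot S \leftrightarrow \lnot R)):
            T (\lnot Q \land P): α-rule — add T \lnot Q, T P.
            T (\lnot S \leftrightarrow \lnot R): β-rule — branch into T \lnot S, T \lnot R  //  F \lnot S, F \lnot R.
              branch 1.1.1.1 (add T \lnot S, T \lnot R):
                ○ open, literals {P=1, Q=0, R=0, S=0}.
              branch 1.1.1.2 (add F \lnot S, F \lnot R):
                × closes — contains both S and \lnot S.
          branch 1.1.2 (add F (\lnot Q \land P), F (\lnot S \leftrightarrow \lnot R)):
            F (\lnot Q \land P): β-rule — branch into F \lnot Q  //  F P.
              branch 1.1.2.1 (add F \lnot Q):
                × closes — contains both Q and \lnot Q.
              branch 1.1.2.2 (add F P):
                F (\lnot S \leftrightarrow \lnot R): β-rule — branch into T \lnot S, F \lnot R  //  F \lnot S, T \lnot R.
                  branch 1.1.2.2.1 (add T \lnot S, F \lnot R):
                    ○ open, literals {P=0, Q=0, R=1, S=0}.
                  branch 1.1.2.2.2 (add F \lnot S, T \lnot R):
                    × closes — contains both S and \lnot S.
      branch 1.2 (add T S):
        × closes — contains both S and \lnot S.
  branch 2 (add T ((Q \lor Q) \lor (R \land (S \lor \lnot S)))):
    T ((Q \lor Q) \lor (R \land (S \lor \lnot S))): β-rule — branch into T (Q \lor Q)  //  T (R \land (S \lor \lnot S)).
      branch 2.1 (add T (Q \lor Q)):
        T (Q \lor Q): β-rule — branch into T Q  //  T Q.
          branch 2.1.1 (add T Q):
            ○ open, literals {Q=1}.
          branch 2.1.2 (add T Q):
            ○ open, literals {Q=1}.
      branch 2.2 (add T (R \land (S \lor \lnot S))):
        T (R \land (S \lor \lnot S)): α-rule — add T R, T (S \lor \lnot S).
        T (S \lor \lnot S): β-rule — branch into T S  //  T \lnot S.
          branch 2.2.1 (add T S):
            ○ open, literals {R=1, S=1}.
          branch 2.2.2 (add T \lnot S):
            ○ open, literals {R=1, S=0}.
4 branches closed, 6 open.
Each open branch fixes some atoms; the unmentioned ones are free. Counting distinct full assignments: branch {P=1, Q=0, R=0, S=0} (T) contributes 2 new; branch {P=0, Q=0, R=1, S=0} (T) contributes 2 new; branch {Q=1} (P, R, S, T) contributes 16 new; branch {Q=1} (P, R, S, T) contributes 0 new; branch {R=1, S=1} (P, Q, T) contributes 4 new; branch {R=1, S=0} (P, Q, T) contributes 2 new. Total: 26.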